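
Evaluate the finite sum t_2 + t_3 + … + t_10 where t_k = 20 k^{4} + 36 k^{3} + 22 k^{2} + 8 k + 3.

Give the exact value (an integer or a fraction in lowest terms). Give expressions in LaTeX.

Σ = 624411

r(k) = (20*k**4 + 116*k**3 + 250*k**2 + 240*k + 89)/(20*k**4 + 36*k**3 + 22*k**2 + 8*k + 3) after simplifying.
Gosper form: A/B · C(k+1)/C(k) with A=1, B=1, C=k**4 + 9*k**3/5 + 11*k**2/10 + 2*k/5 + 3/20.
f must satisfy (1)·f(k+1) − (1)·f(k) = k**4 + 9*k**3/5 + 11*k**2/10 + 2*k/5 + 3/20.
Degrees (0,0,4) ⇒ d ≤ 5.
Solve for f: f(k) = k*(4*k**4 - k**3 - 4*k**2 + 2*k + 2)/20 (degree 5 ≤ 5).
R(k) = B(k−1)·f(k)/C(k) = k*(4*k**4 - k**3 - 4*k**2 + 2*k + 2)/(20*k**4 + 36*k**3 + 22*k**2 + 8*k + 3); s_k = R·t_k = k*(4*k**4 - k**3 - 4*k**2 + 2*k + 2).
Check: Δs_k = 20*k**4 + 36*k**3 + 22*k**2 + 8*k + 3. ✓
Telescoping: Σ = s_(11) − s_(2) = 624503 − (92) = 624411.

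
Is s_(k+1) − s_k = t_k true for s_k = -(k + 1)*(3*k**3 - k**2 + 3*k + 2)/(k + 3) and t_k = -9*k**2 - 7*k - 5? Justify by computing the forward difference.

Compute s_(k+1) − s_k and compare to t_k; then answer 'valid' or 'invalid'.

s_(k+1) = -(k + 2)*(3*k + 3*(k + 1)**3 - (k + 1)**2 + 5)/(k + 4)
s_(k+1) − s_k = (-9*k**4 - 58*k**3 - 92*k**2 - 73*k - 34)/(k**2 + 7*k + 12)
(s_(k+1) − s_k) − t_k = 2*(6*k**3 + 35*k**2 + 23*k + 13)/(k**2 + 7*k + 12)

Invalid: residual 2*(6*k**3 + 35*k**2 + 23*k + 13)/(k**2 + 7*k + 12) ≠ 0.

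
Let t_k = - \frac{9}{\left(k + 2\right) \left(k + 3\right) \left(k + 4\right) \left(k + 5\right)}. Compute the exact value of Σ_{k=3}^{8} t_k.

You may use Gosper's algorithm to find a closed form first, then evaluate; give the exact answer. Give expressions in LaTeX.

Σ = -251/20020

t_(k+1)/t_k = (k + 2)/(k + 6).
Normal form (A,B,C) = (k + 2, k + 6, 1).
f must satisfy (k + 2)·f(k+1) − (k + 5)·f(k) = 1.
Bound: deg f ≤ 3.
Solve for f: f(k) = k*(k**2 + 9*k + 26)/72 (degree 3 ≤ 3).
Certificate R = B(k−1)f/C = k*(k + 5)*(k**2 + 9*k + 26)/72 gives s_k = k*(-k**2 - 9*k - 26)/(8*(k + 2)*(k + 3)*(k + 4)).
Δs = -9/(k**4 + 14*k**3 + 71*k**2 + 154*k + 120), as required.
Evaluate s at k=9 and k=3: -141/1144 and -31/280; difference -251/20020.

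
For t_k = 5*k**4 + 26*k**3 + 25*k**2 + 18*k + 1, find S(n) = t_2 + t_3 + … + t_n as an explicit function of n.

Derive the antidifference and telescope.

S(n) = n**5 + 9*n**4 + 23*n**3 + 28*n**2 + 14*n - 75

The ratio is (5*k**4 + 46*k**3 + 133*k**2 + 166*k + 75)/(5*k**4 + 26*k**3 + 25*k**2 + 18*k + 1).
Normal form (A,B,C) = (1, 1, k**4 + 26*k**3/5 + 5*k**2 + 18*k/5 + 1/5).
Need (1)·f(k+1) − (1)·f(k) = k**4 + 26*k**3/5 + 5*k**2 + 18*k/5 + 1/5.
deg f ≤ 5 (via 0,0,4).
Solve for f: f(k) = k*(k**4 + 4*k**3 - 3*k**2 + 3*k - 4)/5 (degree 5 ≤ 5).
So s_k = (B(k−1)f/C)·t_k = (k*(k**4 + 4*k**3 - 3*k**2 + 3*k - 4)/(5*k**4 + 26*k**3 + 25*k**2 + 18*k + 1))·t_k = k*(k**4 + 4*k**3 - 3*k**2 + 3*k - 4).
s_(k+1) − s_k = 5*k**4 + 26*k**3 + 25*k**2 + 18*k + 1 = t_k.
Telescope: S(n) = s_(n+1) − s_(2) = n**5 + 9*n**4 + 23*n**3 + 28*n**2 + 14*n + 1 − (76) = n**5 + 9*n**4 + 23*n**3 + 28*n**2 + 14*n - 75.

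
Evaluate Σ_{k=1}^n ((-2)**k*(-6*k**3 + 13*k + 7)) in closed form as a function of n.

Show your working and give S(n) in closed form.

t_(k+1)/t_k = 2*(-13*k + 6*(k + 1)**3 - 20)/(-6*k**3 + 13*k + 7).
Factor: A=-2; B=1; C=k**3 - 13*k/6 - 7/6.
f must satisfy (-2)·f(k+1) − (1)·f(k) = k**3 - 13*k/6 - 7/6.
deg f ≤ 3 (via 0,0,3).
A polynomial solution: f(k) = -(2*k**3 - 4*k**2 - 3*k + 1)/6.
R(k) = B(k−1)·f(k)/C(k) = -(2*k**3 - 4*k**2 - 3*k + 1)/((k + 1)*(6*k**2 - 6*k - 7)); s_k = R·t_k = (-2)**k*(2*k**3 - 4*k**2 - 3*k + 1).
s_(k+1) − s_k = (-2)**k*(-6*k**3 + 13*k + 7) = t_k.
Σ_(k=1)^n t_k = s_(n+1) − s_(1) = ((-2)**(n + 1)*(2*n**3 + 2*n**2 - 5*n - 4)) − (8), i.e. -4*(-2)**n*n**3 - 4*(-2)**n*n**2 + 10*(-2)**n*n + 8*(-2)**n - 8.

S(n) = -4*(-2)**n*n**3 - 4*(-2)**n*n**2 + 10*(-2)**n*n + 8*(-2)**n - 8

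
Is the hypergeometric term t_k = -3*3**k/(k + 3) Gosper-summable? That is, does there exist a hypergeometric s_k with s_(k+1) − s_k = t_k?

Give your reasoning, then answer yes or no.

No — negative degree bound, so no certificate f.

Ratio r(k) = 3*(k + 3)/(k + 4).
Gosper form: A/B · C(k+1)/C(k) with A=3*k + 9, B=k + 4, C=1.
Solve (3*k + 9)·f(k+1) − (k + 3)·f(k) = 1.
Degrees (1,1,0) ⇒ d ≤ -1.
Negative degree bound (-1): no f exists, t_k not Gosper-summable.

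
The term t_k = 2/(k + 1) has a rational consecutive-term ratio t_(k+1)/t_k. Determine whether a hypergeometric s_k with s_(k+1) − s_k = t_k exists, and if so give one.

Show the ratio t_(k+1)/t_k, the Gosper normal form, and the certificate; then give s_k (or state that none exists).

Step 1: r(k) = (k + 1)/(k + 2).
A = k + 1, B = k + 2, C = 1.
Key eq: (k + 1)·f(k+1) = (k + 1)·f(k) + (1).
d = 0 from the (1,1,0) case.
Generic f = c0 gives residual -1; -1 = 0 cannot hold, so t_k is not Gosper-summable.

not Gosper-summable; s_k does not exist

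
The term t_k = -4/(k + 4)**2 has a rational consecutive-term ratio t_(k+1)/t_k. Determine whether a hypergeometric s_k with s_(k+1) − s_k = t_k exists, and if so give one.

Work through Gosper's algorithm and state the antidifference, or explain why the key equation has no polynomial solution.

r(k) = (k + 4)**2/(k + 5)**2 after simplifying.
Gosper form: A/B · C(k+1)/C(k) with A=k**2 + 8*k + 16, B=k**2 + 10*k + 25, C=1.
Key eq: (k**2 + 8*k + 16)·f(k+1) = (k**2 + 8*k + 16)·f(k) + (1).
Degrees (2,2,0) ⇒ d ≤ 0.
Write f(k) = c0. Then LHS − RHS = -1, requiring -1 = 0: contradictory. No certificate.

no hypergeometric antidifference exists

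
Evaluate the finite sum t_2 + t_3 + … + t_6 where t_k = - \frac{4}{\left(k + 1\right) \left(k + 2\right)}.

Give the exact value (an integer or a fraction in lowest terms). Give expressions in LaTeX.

Compute t_(k+1)/t_k: get (k + 1)/(k + 3).
So A=k + 1 and B=k + 3, with C=1.
Key eq: (k + 1)·f(k+1) = (k + 2)·f(k) + (1).
Bound: deg f ≤ 1.
Solve for f: f(k) = k (degree 1 ≤ 1).
Certificate R = B(k−1)f/C = k*(k + 2) gives s_k = -4*k/(k + 1).
Verify: -4/(k**2 + 3*k + 2) matches t_k.
Sum = s_(7) − s_(2); s_(7) = -7/2, s_(2) = -8/3 ⇒ -5/6.

Σ = -5/6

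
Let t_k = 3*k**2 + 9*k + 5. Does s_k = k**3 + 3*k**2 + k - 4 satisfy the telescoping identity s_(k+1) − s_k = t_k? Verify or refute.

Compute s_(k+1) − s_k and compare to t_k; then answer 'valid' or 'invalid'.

Valid: the claim telescopes to t_k.

s_(k+1) = k**3 + 6*k**2 + 10*k + 1
s_(k+1) − s_k = 3*k**2 + 9*k + 5
(s_(k+1) − s_k) − t_k = 0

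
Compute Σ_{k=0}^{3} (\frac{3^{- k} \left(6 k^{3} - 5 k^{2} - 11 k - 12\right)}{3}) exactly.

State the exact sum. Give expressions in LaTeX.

The ratio is (6*k**3 + 13*k**2 - 3*k - 22)/(3*(6*k**3 - 5*k**2 - 11*k - 12)).
Factor: A=1/3; B=1; C=k**3 - 5*k**2/6 - 11*k/6 - 2.
f must satisfy (1/3)·f(k+1) − (1)·f(k) = k**3 - 5*k**2/6 - 11*k/6 - 2.
Degrees (0,0,3) ⇒ d ≤ 3.
Coefficient equations give f(k) = -(3*k**3 + 2*k**2 + k - 3)/2.
R(k) = B(k−1)·f(k)/C(k) = -3*(3*k**3 + 2*k**2 + k - 3)/(6*k**3 - 5*k**2 - 11*k - 12); s_k = R·t_k = (-3*k**3 - 2*k**2 - k + 3)/3**k.
s_(k+1) − s_k = (6*k**3 - 5*k**2 - 11*k - 12)/(3*3**k) = t_k.
Evaluate s at k=4 and k=0: -25/9 and 3; difference -52/9.

Σ = -52/9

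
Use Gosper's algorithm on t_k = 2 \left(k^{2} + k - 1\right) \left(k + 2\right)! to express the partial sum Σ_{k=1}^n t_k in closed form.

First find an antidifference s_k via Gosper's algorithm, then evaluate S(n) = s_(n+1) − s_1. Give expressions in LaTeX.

S(n) = 2 n \left(n + 3\right)! - 2 \left(n + 3\right)! + 12

Compute t_(k+1)/t_k: get (k + 3)*(k + (k + 1)**2)/(k**2 + k - 1).
Take A(k)=k + 3, B(k)=1, C(k)=k**2 + k - 1.
Key eq: (k + 3)·f(k+1) = (1)·f(k) + (k**2 + k - 1).
Bound: deg f ≤ 1.
A polynomial solution: f(k) = k - 2.
Then R = B(k−1)f/C = (k - 2)/(k**2 + k - 1), so s_k = R(k)·t_k = 2*(k - 2)*factorial(k + 2).
Check: Δs_k = 2*(k**2 + k - 1)*factorial(k + 2). ✓
Telescope: S(n) = s_(n+1) − s_(1) = 2*(n - 1)*factorial(n + 3) − (-12) = 2*n*factorial(n + 3) - 2*factorial(n + 3) + 12.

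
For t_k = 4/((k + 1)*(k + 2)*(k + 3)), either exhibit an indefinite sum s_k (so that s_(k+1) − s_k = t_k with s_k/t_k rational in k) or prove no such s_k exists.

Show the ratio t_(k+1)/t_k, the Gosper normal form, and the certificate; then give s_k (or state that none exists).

s_k = k*(k + 3)/((k + 1)*(k + 2))

Step 1: r(k) = (k + 1)/(k + 4).
Normal form (A,B,C) = (k + 1, k + 4, 1).
Need (k + 1)·f(k+1) − (k + 3)·f(k) = 1.
deg f ≤ 2 (via 1,1,0).
Solving with deg f ≤ 2: f(k) = k*(k + 3)/4.
R(k) = B(k−1)·f(k)/C(k) = k*(k + 3)**2/4; s_k = R·t_k = k*(k + 3)/((k + 1)*(k + 2)).
Δs = 4/(k**3 + 6*k**2 + 11*k + 6), as required.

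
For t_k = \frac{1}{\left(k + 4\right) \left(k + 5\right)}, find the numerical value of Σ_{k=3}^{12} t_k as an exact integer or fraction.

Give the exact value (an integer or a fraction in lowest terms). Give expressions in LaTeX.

Step 1: r(k) = (k + 4)/(k + 6).
Gosper form: A/B · C(k+1)/C(k) with A=k + 4, B=k + 6, C=1.
f must satisfy (k + 4)·f(k+1) − (k + 5)·f(k) = 1.
Bound: deg f ≤ 1.
Match coefficients ⇒ f(k) = k/4.
R(k) = B(k−1)·f(k)/C(k) = k*(k + 5)/4; s_k = R·t_k = k/(4*(k + 4)).
s_(k+1) − s_k = 1/(k**2 + 9*k + 20) = t_k.
Σ_(k=3)^(12) t_k = s_(13) − s_(3) = 13/68 − (3/28) = 10/119.

Σ = 10/119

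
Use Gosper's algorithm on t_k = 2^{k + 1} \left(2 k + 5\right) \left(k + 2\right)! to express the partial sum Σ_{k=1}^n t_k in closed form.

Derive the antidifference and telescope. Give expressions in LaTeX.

r(k) = 2*(k + 3)*(2*k + 7)/(2*k + 5) after simplifying.
Gosper form: A/B · C(k+1)/C(k) with A=2*k + 6, B=1, C=k + 5/2.
Need (2*k + 6)·f(k+1) − (1)·f(k) = k + 5/2.
Bound: deg f ≤ 0.
A polynomial solution: f(k) = 1/2.
Certificate R = B(k−1)f/C = 1/(2*k + 5) gives s_k = 2**(k + 1)*factorial(k + 2).
Check: Δs_k = 2**(k + 1)*(2*k + 5)*factorial(k + 2). ✓
s_(n+1) = 2**(n + 2)*factorial(n + 3) and s_(1) = 24, so S(n) = 4*2**n*factorial(n + 3) - 24.

S(n) = 4 \cdot 2^{n} \left(n + 3\right)! - 24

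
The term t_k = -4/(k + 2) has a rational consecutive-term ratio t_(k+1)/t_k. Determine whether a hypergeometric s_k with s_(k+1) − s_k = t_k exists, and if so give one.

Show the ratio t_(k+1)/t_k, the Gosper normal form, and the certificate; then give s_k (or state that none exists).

no hypergeometric antidifference exists

The ratio is (k + 2)/(k + 3).
A = k + 2, B = k + 3, C = 1.
Key eq: (k + 2)·f(k+1) = (k + 2)·f(k) + (1).
Bound: deg f ≤ 0.
Write f(k) = c0. Then LHS − RHS = -1, requiring -1 = 0: contradictory. No certificate.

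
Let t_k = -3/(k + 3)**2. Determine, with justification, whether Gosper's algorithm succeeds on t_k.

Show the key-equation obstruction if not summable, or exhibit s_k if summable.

Ratio r(k) = (k + 3)**2/(k + 4)**2.
So A=k**2 + 6*k + 9 and B=k**2 + 8*k + 16, with C=1.
Need (k**2 + 6*k + 9)·f(k+1) − (k**2 + 6*k + 9)·f(k) = 1.
Bound: deg f ≤ 0.
Put f(k) = c0: A·f(k+1) − B(k−1)·f(k) − C = -1; need -1 = 0 — inconsistent ⇒ no f, not summable.

No; the coefficient equations for f are inconsistent.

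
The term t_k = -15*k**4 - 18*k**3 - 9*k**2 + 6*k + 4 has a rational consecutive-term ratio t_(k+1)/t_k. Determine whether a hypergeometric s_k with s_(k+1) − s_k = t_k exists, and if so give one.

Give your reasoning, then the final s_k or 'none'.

Ratio r(k) = (15*k**4 + 78*k**3 + 153*k**2 + 126*k + 32)/(15*k**4 + 18*k**3 + 9*k**2 - 6*k - 4).
Take A(k)=1, B(k)=1, C(k)=k**4 + 6*k**3/5 + 3*k**2/5 - 2*k/5 - 4/15.
Solve (1)·f(k+1) − (1)·f(k) = k**4 + 6*k**3/5 + 3*k**2/5 - 2*k/5 - 4/15.
deg f ≤ 5 (via 0,0,4).
Solving with deg f ≤ 5: f(k) = k**2*(3*k**3 - 3*k**2 - k - 3)/15.
Certificate R = B(k−1)f/C = k**2*(3*k**3 - 3*k**2 - k - 3)/(15*k**4 + 18*k**3 + 9*k**2 - 6*k - 4) gives s_k = k**2*(-3*k**3 + 3*k**2 + k + 3).
s_(k+1) − s_k = -15*k**4 - 18*k**3 - 9*k**2 + 6*k + 4 = t_k.

s_k = k**2*(-3*k**3 + 3*k**2 + k + 3)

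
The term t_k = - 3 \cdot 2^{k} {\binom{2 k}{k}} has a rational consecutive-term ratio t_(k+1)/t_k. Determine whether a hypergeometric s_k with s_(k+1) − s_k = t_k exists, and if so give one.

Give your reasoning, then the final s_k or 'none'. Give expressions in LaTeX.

no hypergeometric antidifference exists

The ratio is 4*(2*k + 1)/(k + 1).
Take A(k)=8*k + 4, B(k)=k + 1, C(k)=1.
Key eq: (8*k + 4)·f(k+1) = (k)·f(k) + (1).
Degrees (1,1,0) ⇒ d ≤ -1.
Bound -1 < 0, so the key equation has no polynomial solution.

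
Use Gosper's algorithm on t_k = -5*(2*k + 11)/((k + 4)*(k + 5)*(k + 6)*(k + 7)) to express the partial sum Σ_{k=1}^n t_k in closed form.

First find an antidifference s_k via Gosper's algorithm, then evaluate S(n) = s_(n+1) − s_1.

S(n) = n*(-n - 12)/(7*(n**2 + 12*n + 35))

r(k) = (k + 4)*(2*k + 13)/((k + 8)*(2*k + 11)) after simplifying.
So A=k + 4 and B=k + 8, with C=k + 11/2.
f must satisfy (k + 4)·f(k+1) − (k + 7)·f(k) = k + 11/2.
Degrees (1,1,1) ⇒ d ≤ 3.
Match coefficients ⇒ f(k) = k*(k + 5)*(k + 10)/48.
So s_k = (B(k−1)f/C)·t_k = (k*(k + 5)*(k + 7)*(k + 10)/(24*(2*k + 11)))·t_k = 5*k*(-k - 10)/(24*(k**2 + 10*k + 24)).
Check: Δs_k = 5*(-2*k - 11)/(k**4 + 22*k**3 + 179*k**2 + 638*k + 840). ✓
Σ_(k=1)^n t_k = s_(n+1) − s_(1) = (5*(-n**2 - 12*n - 11)/(24*(n**2 + 12*n + 35))) − (-11/168), i.e. n*(-n - 12)/(7*(n**2 + 12*n + 35)).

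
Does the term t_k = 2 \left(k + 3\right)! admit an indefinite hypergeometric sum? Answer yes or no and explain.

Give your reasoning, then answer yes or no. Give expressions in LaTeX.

No. Not Gosper-summable.

The ratio is k + 4.
Gosper form: A/B · C(k+1)/C(k) with A=k + 4, B=1, C=1.
Key eq: (k + 4)·f(k+1) = (1)·f(k) + (1).
Bound: deg f ≤ -1.
deg f ≤ -1 is impossible — no certificate.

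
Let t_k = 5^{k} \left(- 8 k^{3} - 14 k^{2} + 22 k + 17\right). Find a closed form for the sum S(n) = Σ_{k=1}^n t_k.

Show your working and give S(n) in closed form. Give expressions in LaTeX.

The ratio is 5*(8*k**3 + 38*k**2 + 30*k - 17)/(8*k**3 + 14*k**2 - 22*k - 17).
Factor: A=5; B=1; C=k**3 + 7*k**2/4 - 11*k/4 - 17/8.
Key eq: (5)·f(k+1) = (1)·f(k) + (k**3 + 7*k**2/4 - 11*k/4 - 17/8).
deg f ≤ 3 (via 0,0,3).
Match coefficients ⇒ f(k) = (2*k**3 - 4*k**2 - 3*k + 2)/8.
Then R = B(k−1)f/C = (2*k**3 - 4*k**2 - 3*k + 2)/(8*k**3 + 14*k**2 - 22*k - 17), so s_k = R(k)·t_k = 5**k*(-2*k**3 + 4*k**2 + 3*k - 2).
Δs = 5**k*(-8*k**3 - 14*k**2 + 22*k + 17), as required.
Evaluate: s_(n+1) = 5**(n + 1)*(-2*n**3 - 2*n**2 + 5*n + 3); subtract s_(1) = 15 ⇒ S(n) = -10*5**n*n**3 - 10*5**n*n**2 + 25*5**n*n + 15*5**n - 15.

S(n) = - 10 \cdot 5^{n} n^{3} - 10 \cdot 5^{n} n^{2} + 25 \cdot 5^{n} n + 15 \cdot 5^{n} - 15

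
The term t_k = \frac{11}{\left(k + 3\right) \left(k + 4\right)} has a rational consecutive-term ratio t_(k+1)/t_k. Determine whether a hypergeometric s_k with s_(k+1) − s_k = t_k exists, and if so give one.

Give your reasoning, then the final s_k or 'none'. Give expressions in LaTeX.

s_k = \frac{11 k}{3 \left(k + 3\right)}

Ratio r(k) = (k + 3)/(k + 5).
Factor: A=k + 3; B=k + 5; C=1.
f must satisfy (k + 3)·f(k+1) − (k + 4)·f(k) = 1.
deg f ≤ 1 (via 1,1,0).
A polynomial solution: f(k) = k/3.
R(k) = B(k−1)·f(k)/C(k) = k*(k + 4)/3; s_k = R·t_k = 11*k/(3*(k + 3)).
Check: Δs_k = 11/(k**2 + 7*k + 12). ✓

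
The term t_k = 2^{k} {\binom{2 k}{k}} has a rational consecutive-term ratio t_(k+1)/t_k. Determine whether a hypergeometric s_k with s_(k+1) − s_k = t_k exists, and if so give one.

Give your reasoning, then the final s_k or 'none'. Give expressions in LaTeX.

Compute t_(k+1)/t_k: get 4*(2*k + 1)/(k + 1).
So A=8*k + 4 and B=k + 1, with C=1.
Need (8*k + 4)·f(k+1) − (k)·f(k) = 1.
Degrees (1,1,0) ⇒ d ≤ -1.
Negative degree bound (-1): no f exists, t_k not Gosper-summable.

no hypergeometric antidifference exists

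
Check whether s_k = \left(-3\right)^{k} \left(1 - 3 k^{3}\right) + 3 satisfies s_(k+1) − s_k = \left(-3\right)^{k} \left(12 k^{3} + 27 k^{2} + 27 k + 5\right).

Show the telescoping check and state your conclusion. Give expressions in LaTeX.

s_(k+1) = 3*(-3)**k*(3*(k + 1)**3 - 1) + 3
s_(k+1) − s_k = (-3)**k*(3*k**3 + 9*(k + 1)**3 - 4)
(s_(k+1) − s_k) − t_k = 0

Valid: the claim telescopes to t_k.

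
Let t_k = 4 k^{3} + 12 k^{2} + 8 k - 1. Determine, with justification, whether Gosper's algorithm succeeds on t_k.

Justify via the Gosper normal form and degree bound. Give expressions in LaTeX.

Step 1: r(k) = (4*k**3 + 24*k**2 + 44*k + 23)/(4*k**3 + 12*k**2 + 8*k - 1).
A = 1, B = 1, C = k**3 + 3*k**2 + 2*k - 1/4.
Set up (1)·f(k+1) − (1)·f(k) − (k**3 + 3*k**2 + 2*k - 1/4) = 0.
Degrees (0,0,3) ⇒ d ≤ 4.
A polynomial solution: f(k) = k*(k**3 + 2*k**2 - k - 3)/4.
Certificate R = B(k−1)f/C = k*(k**3 + 2*k**2 - k - 3)/(4*k**3 + 12*k**2 + 8*k - 1) gives s_k = k*(k**3 + 2*k**2 - k - 3).
Check: Δs_k = 4*k**3 + 12*k**2 + 8*k - 1. ✓

Yes. s_k = k \left(k^{3} + 2 k^{2} - k - 3\right).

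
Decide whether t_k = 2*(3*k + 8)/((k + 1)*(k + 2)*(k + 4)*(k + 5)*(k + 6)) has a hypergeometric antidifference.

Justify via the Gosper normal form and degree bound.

Ratio r(k) = (k + 1)*(k + 4)*(3*k + 11)/((k + 3)*(k + 7)*(3*k + 8)).
A = k + 1, B = k + 7, C = k**2 + 17*k/3 + 8.
f must satisfy (k + 1)·f(k+1) − (k + 6)·f(k) = k**2 + 17*k/3 + 8.
Bound: deg f ≤ 5.
Solve for f: f(k) = k*(k + 2)*(k + 3)*(k**2 + 10*k + 29)/60 (degree 5 ≤ 5).
Get s_k = R·t_k = k*(k**2 + 10*k + 29)/(10*(k**3 + 10*k**2 + 29*k + 20)) with R(k) = B(k−1)f(k)/C(k) = k*(k + 2)*(k + 6)*(k**2 + 10*k + 29)/(20*(3*k + 8)).
Check: Δs_k = 2*(3*k + 8)/(k**5 + 18*k**4 + 121*k**3 + 372*k**2 + 508*k + 240). ✓

Yes. s_k = k*(k**2 + 10*k + 29)/(10*(k**3 + 10*k**2 + 29*k + 20)).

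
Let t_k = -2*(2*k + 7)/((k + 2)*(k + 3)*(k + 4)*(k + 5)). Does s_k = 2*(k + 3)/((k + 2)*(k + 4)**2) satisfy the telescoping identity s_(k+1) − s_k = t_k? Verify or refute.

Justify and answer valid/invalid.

s_(k+1) = 2*(k + 4)/((k + 3)*(k + 5)**2)
s_(k+1) − s_k = 2*((k + 2)*(k + 4)**3 - (k + 3)**2*(k + 5)**2)/((k + 2)*(k + 3)*(k + 4)**2*(k + 5)**2)
(s_(k+1) − s_k) − t_k = 2*(3*k**2 + 23*k + 43)/(k**6 + 23*k**5 + 217*k**4 + 1073*k**3 + 2926*k**2 + 4160*k + 2400)

Invalid: residual 2*(3*k**2 + 23*k + 43)/(k**6 + 23*k**5 + 217*k**4 + 1073*k**3 + 2926*k**2 + 4160*k + 2400) ≠ 0.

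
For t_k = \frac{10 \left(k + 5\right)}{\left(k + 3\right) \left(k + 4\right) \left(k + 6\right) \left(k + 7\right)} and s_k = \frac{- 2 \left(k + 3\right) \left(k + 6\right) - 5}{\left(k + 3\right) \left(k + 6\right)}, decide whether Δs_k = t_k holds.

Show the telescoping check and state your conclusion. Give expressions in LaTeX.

s_(k+1) = (-2*(k + 4)*(k + 7) - 5)/((k + 4)*(k + 7))
s_(k+1) − s_k = 10*(k + 5)/(k**4 + 20*k**3 + 145*k**2 + 450*k + 504)
(s_(k+1) − s_k) − t_k = 0

valid (s_(k+1) − s_k reduces to t_k)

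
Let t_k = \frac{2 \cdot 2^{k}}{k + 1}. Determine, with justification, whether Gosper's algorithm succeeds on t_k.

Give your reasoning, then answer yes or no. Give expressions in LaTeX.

No — negative degree bound, so no certificate f.

t_(k+1)/t_k = 2*(k + 1)/(k + 2).
Take A(k)=2*k + 2, B(k)=k + 2, C(k)=1.
Set up (2*k + 2)·f(k+1) − (k + 1)·f(k) − (1) = 0.
deg f ≤ -1 (via 1,1,0).
Bound -1 < 0, so the key equation has no polynomial solution.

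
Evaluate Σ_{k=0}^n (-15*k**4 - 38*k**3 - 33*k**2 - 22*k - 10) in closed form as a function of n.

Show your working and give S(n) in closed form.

S(n) = -3*n**5 - 17*n**4 - 35*n**3 - 37*n**2 - 26*n - 10

r(k) = (15*k**4 + 98*k**3 + 237*k**2 + 262*k + 118)/(15*k**4 + 38*k**3 + 33*k**2 + 22*k + 10) after simplifying.
Factor: A=1; B=1; C=k**4 + 38*k**3/15 + 11*k**2/5 + 22*k/15 + 2/3.
Need (1)·f(k+1) − (1)·f(k) = k**4 + 38*k**3/15 + 11*k**2/5 + 22*k/15 + 2/3.
d = 5 from the (0,0,4) case.
Solving with deg f ≤ 5: f(k) = k*(3*k + 2)*(k**3 - k + 2)/15.
Get s_k = R·t_k = k*(-3*k**4 - 2*k**3 + 3*k**2 - 4*k - 4) with R(k) = B(k−1)f(k)/C(k) = k*(3*k + 2)*(k**3 - k + 2)/(15*k**4 + 38*k**3 + 33*k**2 + 22*k + 10).
Δs = -15*k**4 - 38*k**3 - 33*k**2 - 22*k - 10, as required.
Evaluate: s_(n+1) = -3*n**5 - 17*n**4 - 35*n**3 - 37*n**2 - 26*n - 10; subtract s_(0) = 0 ⇒ S(n) = -3*n**5 - 17*n**4 - 35*n**3 - 37*n**2 - 26*n - 10.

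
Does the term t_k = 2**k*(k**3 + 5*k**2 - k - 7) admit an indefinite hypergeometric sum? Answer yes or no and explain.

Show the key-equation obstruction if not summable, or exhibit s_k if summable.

t_(k+1)/t_k = 2*(k**3 + 8*k**2 + 12*k - 2)/(k**3 + 5*k**2 - k - 7).
Take A(k)=2, B(k)=1, C(k)=k**3 + 5*k**2 - k - 7.
Set up (2)·f(k+1) − (1)·f(k) − (k**3 + 5*k**2 - k - 7) = 0.
deg f ≤ 3 (via 0,0,3).
Solving with deg f ≤ 3: f(k) = (k + 1)*(k**2 - 2*k - 1).
R(k) = B(k−1)·f(k)/C(k) = (k + 1)*(k**2 - 2*k - 1)/(k**3 + 5*k**2 - k - 7); s_k = R·t_k = 2**k*(k**3 - k**2 - 3*k - 1).
s_(k+1) − s_k = 2**k*(k**3 + 5*k**2 - k - 7) = t_k.

Yes. s_k = 2**k*(k**3 - k**2 - 3*k - 1).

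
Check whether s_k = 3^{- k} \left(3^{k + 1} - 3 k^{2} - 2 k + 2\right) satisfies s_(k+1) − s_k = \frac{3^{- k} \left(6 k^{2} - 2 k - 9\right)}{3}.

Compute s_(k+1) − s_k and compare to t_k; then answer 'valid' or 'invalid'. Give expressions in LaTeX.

s_(k+1) = 3 - 2*k/(3*3**k) - (k + 1)**2/3**k
s_(k+1) − s_k = (6*k**2 - 2*k - 9)/(3*3**k)
(s_(k+1) − s_k) − t_k = 0

valid (s_(k+1) − s_k reduces to t_k)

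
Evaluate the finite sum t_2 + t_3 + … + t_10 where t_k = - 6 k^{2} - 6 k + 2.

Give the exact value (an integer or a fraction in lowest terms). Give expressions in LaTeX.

Σ = -2610

Compute t_(k+1)/t_k: get (3*k**2 + 9*k + 5)/(3*k**2 + 3*k - 1).
So A=1 and B=1, with C=k**2 + k - 1/3.
Solve (1)·f(k+1) − (1)·f(k) = k**2 + k - 1/3.
Bound: deg f ≤ 3.
Solving with deg f ≤ 3: f(k) = k*(k**2 - 2)/3.
Then R = B(k−1)f/C = k*(k**2 - 2)/(3*k**2 + 3*k - 1), so s_k = R(k)·t_k = 2*k*(2 - k**2).
Verify: -6*k**2 - 6*k + 2 matches t_k.
Telescoping: Σ = s_(11) − s_(2) = -2618 − (-8) = -2610.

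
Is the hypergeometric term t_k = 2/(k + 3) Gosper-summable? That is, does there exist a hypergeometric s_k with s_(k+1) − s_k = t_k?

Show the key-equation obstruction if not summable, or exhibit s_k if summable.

No; the coefficient equations for f are inconsistent.

The ratio is (k + 3)/(k + 4).
A = k + 3, B = k + 4, C = 1.
Solve (k + 3)·f(k+1) − (k + 3)·f(k) = 1.
Bound: deg f ≤ 0.
Put f(k) = c0: A·f(k+1) − B(k−1)·f(k) − C = -1; need -1 = 0 — inconsistent ⇒ no f, not summable.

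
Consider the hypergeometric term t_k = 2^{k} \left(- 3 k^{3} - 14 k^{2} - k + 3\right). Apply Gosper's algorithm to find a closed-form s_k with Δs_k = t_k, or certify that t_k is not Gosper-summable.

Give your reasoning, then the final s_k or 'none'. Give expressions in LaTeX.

s_k = 2^{k} \left(- 3 k^{3} + 4 k^{2} + k - 1\right)

Ratio r(k) = 2*(3*k**3 + 23*k**2 + 38*k + 15)/(3*k**3 + 14*k**2 + k - 3).
Factor: A=2; B=1; C=k**3 + 14*k**2/3 + k/3 - 1.
Key eq: (2)·f(k+1) = (1)·f(k) + (k**3 + 14*k**2/3 + k/3 - 1).
Degrees (0,0,3) ⇒ d ≤ 3.
Solve for f: f(k) = (3*k**3 - 4*k**2 - k + 1)/3 (degree 3 ≤ 3).
Get s_k = R·t_k = 2**k*(-3*k**3 + 4*k**2 + k - 1) with R(k) = B(k−1)f(k)/C(k) = (3*k**3 - 4*k**2 - k + 1)/(3*k**3 + 14*k**2 + k - 3).
Verify: 2**k*(-3*k**3 - 14*k**2 - k + 3) matches t_k.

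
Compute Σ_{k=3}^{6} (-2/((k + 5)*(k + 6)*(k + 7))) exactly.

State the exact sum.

Σ = -7/936

Ratio r(k) = (k + 5)/(k + 8).
Factor: A=k + 5; B=k + 8; C=1.
f must satisfy (k + 5)·f(k+1) − (k + 7)·f(k) = 1.
deg f ≤ 2 (via 1,1,0).
Solving with deg f ≤ 2: f(k) = k*(k + 11)/60.
So s_k = (B(k−1)f/C)·t_k = (k*(k + 7)*(k + 11)/60)·t_k = k*(-k - 11)/(30*(k + 5)*(k + 6)).
Δs = -2/(k**3 + 18*k**2 + 107*k + 210), as required.
Σ_(k=3)^(6) t_k = s_(7) − s_(3) = -7/260 − (-7/360) = -7/936.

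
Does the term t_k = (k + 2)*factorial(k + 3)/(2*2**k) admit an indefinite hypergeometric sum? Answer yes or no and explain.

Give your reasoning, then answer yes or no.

t_(k+1)/t_k = (k + 3)*(k + 4)/(2*(k + 2)).
Normal form (A,B,C) = (k/2 + 2, 1, k + 2).
Key eq: (k/2 + 2)·f(k+1) = (1)·f(k) + (k + 2).
deg f ≤ 0 (via 1,0,1).
A polynomial solution: f(k) = 2.
R(k) = B(k−1)·f(k)/C(k) = 2/(k + 2); s_k = R·t_k = factorial(k + 3)/2**k.
Check: Δs_k = (k + 2)*factorial(k + 3)/(2*2**k). ✓

Yes. s_k = factorial(k + 3)/2**k.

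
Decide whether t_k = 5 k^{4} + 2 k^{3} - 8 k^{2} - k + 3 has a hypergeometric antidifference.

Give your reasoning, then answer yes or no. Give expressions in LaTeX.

Step 1: r(k) = (5*k**4 + 22*k**3 + 28*k**2 + 9*k + 1)/(5*k**4 + 2*k**3 - 8*k**2 - k + 3).
Factor: A=1; B=1; C=k**4 + 2*k**3/5 - 8*k**2/5 - k/5 + 3/5.
Key eq: (1)·f(k+1) = (1)·f(k) + (k**4 + 2*k**3/5 - 8*k**2/5 - k/5 + 3/5).
Degrees (0,0,4) ⇒ d ≤ 5.
Coefficient equations give f(k) = k*(k**4 - 2*k**3 - 2*k**2 + 4*k + 2)/5.
Certificate R = B(k−1)f/C = k*(k**4 - 2*k**3 - 2*k**2 + 4*k + 2)/(5*k**4 + 2*k**3 - 8*k**2 - k + 3) gives s_k = k*(k**4 - 2*k**3 - 2*k**2 + 4*k + 2).
s_(k+1) − s_k = 5*k**4 + 2*k**3 - 8*k**2 - k + 3 = t_k.

Yes. s_k = k \left(k^{4} - 2 k^{3} - 2 k^{2} + 4 k + 2\right).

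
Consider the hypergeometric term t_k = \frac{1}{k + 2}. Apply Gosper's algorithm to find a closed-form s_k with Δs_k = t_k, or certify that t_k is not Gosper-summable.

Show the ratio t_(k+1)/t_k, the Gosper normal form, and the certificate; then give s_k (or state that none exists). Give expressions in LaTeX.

none (Gosper's algorithm certifies no s_k)

r(k) = (k + 2)/(k + 3) after simplifying.
Gosper form: A/B · C(k+1)/C(k) with A=k + 2, B=k + 3, C=1.
f must satisfy (k + 2)·f(k+1) − (k + 2)·f(k) = 1.
deg f ≤ 0 (via 1,1,0).
Generic f = c0 gives residual -1; -1 = 0 cannot hold, so t_k is not Gosper-summable.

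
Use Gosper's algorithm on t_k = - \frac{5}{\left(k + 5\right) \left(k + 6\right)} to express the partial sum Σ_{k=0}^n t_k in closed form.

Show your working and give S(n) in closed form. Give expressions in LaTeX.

S(n) = \frac{- n - 1}{n + 6}

The ratio is (k + 5)/(k + 7).
Normal form (A,B,C) = (k + 5, k + 7, 1).
Need (k + 5)·f(k+1) − (k + 6)·f(k) = 1.
deg f ≤ 1 (via 1,1,0).
Solve for f: f(k) = k/5 (degree 1 ≤ 1).
Then R = B(k−1)f/C = k*(k + 6)/5, so s_k = R(k)·t_k = -k/(k + 5).
Verify: -5/(k**2 + 11*k + 30) matches t_k.
s_(n+1) = (-n - 1)/(n + 6) and s_(0) = 0, so S(n) = (-n - 1)/(n + 6).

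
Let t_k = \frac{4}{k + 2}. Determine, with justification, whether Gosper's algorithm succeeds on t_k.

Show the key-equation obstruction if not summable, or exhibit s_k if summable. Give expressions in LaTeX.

Ratio r(k) = (k + 2)/(k + 3).
Factor: A=k + 2; B=k + 3; C=1.
Solve (k + 2)·f(k+1) − (k + 2)·f(k) = 1.
deg f ≤ 0 (via 1,1,0).
Write f(k) = c0. Then LHS − RHS = -1, requiring -1 = 0: contradictory. No certificate.

No — key equation has no polynomial f.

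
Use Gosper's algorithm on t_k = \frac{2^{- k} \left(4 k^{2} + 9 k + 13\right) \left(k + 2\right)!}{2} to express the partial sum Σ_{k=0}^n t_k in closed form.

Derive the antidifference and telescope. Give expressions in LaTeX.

S(n) = -2 + 2 \cdot 2^{- n} n \left(n + 3\right)! + \frac{5 \cdot 2^{- n} \left(n + 3\right)!}{2}

The ratio is (k + 3)*(9*k + 4*(k + 1)**2 + 22)/(2*(4*k**2 + 9*k + 13)).
Normal form (A,B,C) = (k/2 + 3/2, 1, k**2 + 9*k/4 + 13/4).
Need (k/2 + 3/2)·f(k+1) − (1)·f(k) = k**2 + 9*k/4 + 13/4.
From deg A=1, deg B=0, deg C=2: d=1.
A polynomial solution: f(k) = (4*k + 1)/2.
R(k) = B(k−1)·f(k)/C(k) = 2*(4*k + 1)/(4*k**2 + 9*k + 13); s_k = R·t_k = (4*k + 1)*factorial(k + 2)/2**k.
Δs = (4*k**2 + 9*k + 13)*factorial(k + 2)/(2*2**k), as required.
Telescope: S(n) = s_(n+1) − s_(0) = 2**(-n - 1)*(4*n + 5)*factorial(n + 3) − (2) = -2 + 2*n*factorial(n + 3)/2**n + 5*factorial(n + 3)/(2*2**n).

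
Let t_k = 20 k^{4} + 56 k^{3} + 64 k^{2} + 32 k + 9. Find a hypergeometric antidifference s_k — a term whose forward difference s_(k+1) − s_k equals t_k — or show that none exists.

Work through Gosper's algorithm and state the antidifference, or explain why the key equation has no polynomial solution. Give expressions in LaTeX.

Compute t_(k+1)/t_k: get (20*k**4 + 136*k**3 + 352*k**2 + 408*k + 181)/(20*k**4 + 56*k**3 + 64*k**2 + 32*k + 9).
Take A(k)=1, B(k)=1, C(k)=k**4 + 14*k**3/5 + 16*k**2/5 + 8*k/5 + 9/20.
Solve (1)·f(k+1) − (1)·f(k) = k**4 + 14*k**3/5 + 16*k**2/5 + 8*k/5 + 9/20.
deg f ≤ 5 (via 0,0,4).
Match coefficients ⇒ f(k) = k*(2*k**2 - 2*k + 1)*(2*k**2 + 4*k + 3)/20.
R(k) = B(k−1)·f(k)/C(k) = k*(2*k**2 - 2*k + 1)*(2*k**2 + 4*k + 3)/(20*k**4 + 56*k**3 + 64*k**2 + 32*k + 9); s_k = R·t_k = k*(4*k**4 + 4*k**3 - 2*k + 3).
Verify: 20*k**4 + 56*k**3 + 64*k**2 + 32*k + 9 matches t_k.

s_k = k \left(4 k^{4} + 4 k^{3} - 2 k + 3\right)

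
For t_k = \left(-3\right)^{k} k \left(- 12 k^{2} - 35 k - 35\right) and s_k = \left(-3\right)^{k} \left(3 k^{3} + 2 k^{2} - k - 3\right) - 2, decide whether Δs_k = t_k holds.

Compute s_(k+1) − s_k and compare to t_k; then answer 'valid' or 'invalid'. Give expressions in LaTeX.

Valid — Δs_k = t_k.

s_(k+1) = (-3)**(k + 1)*(-k + 3*(k + 1)**3 + 2*(k + 1)**2 - 4) - 2
s_(k+1) − s_k = (-3)**k*k*(-12*k**2 - 35*k - 35)
(s_(k+1) − s_k) − t_k = 0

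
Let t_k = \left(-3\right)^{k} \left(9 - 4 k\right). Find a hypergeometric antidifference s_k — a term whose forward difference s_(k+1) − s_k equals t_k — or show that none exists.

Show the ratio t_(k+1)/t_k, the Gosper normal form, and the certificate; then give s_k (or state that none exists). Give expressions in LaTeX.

r(k) = 3*(5 - 4*k)/(4*k - 9) after simplifying.
Normal form (A,B,C) = (-3, 1, k - 9/4).
Solve (-3)·f(k+1) − (1)·f(k) = k - 9/4.
Bound: deg f ≤ 1.
Coefficient equations give f(k) = -(k - 3)/4.
So s_k = (B(k−1)f/C)·t_k = (-(k - 3)/(4*k - 9))·t_k = (-3)**k*(k - 3).
Δs = (-3)**k*(9 - 4*k), as required.

s_k = \left(-3\right)^{k} \left(k - 3\right)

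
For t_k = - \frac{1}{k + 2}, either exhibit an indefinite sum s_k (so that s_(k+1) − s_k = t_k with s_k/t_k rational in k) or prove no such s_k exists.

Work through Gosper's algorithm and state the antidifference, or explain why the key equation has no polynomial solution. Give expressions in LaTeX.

no hypergeometric antidifference exists

Ratio r(k) = (k + 2)/(k + 3).
Factor: A=k + 2; B=k + 3; C=1.
Set up (k + 2)·f(k+1) − (k + 2)·f(k) − (1) = 0.
Degrees (1,1,0) ⇒ d ≤ 0.
Put f(k) = c0: A·f(k+1) − B(k−1)·f(k) − C = -1; need -1 = 0 — inconsistent ⇒ no f, not summable.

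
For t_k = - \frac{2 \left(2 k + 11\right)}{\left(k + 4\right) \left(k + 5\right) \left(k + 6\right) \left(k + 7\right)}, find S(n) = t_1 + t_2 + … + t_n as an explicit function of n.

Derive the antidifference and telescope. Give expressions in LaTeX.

r(k) = (k + 4)*(2*k + 13)/((k + 8)*(2*k + 11)) after simplifying.
Factor: A=k + 4; B=k + 8; C=k + 11/2.
Need (k + 4)·f(k+1) − (k + 7)·f(k) = k + 11/2.
deg f ≤ 3 (via 1,1,1).
A polynomial solution: f(k) = k*(k + 5)*(k + 10)/48.
So s_k = (B(k−1)f/C)·t_k = (k*(k + 5)*(k + 7)*(k + 10)/(24*(2*k + 11)))·t_k = k*(-k - 10)/(12*(k**2 + 10*k + 24)).
Verify: 2*(-2*k - 11)/(k**4 + 22*k**3 + 179*k**2 + 638*k + 840) matches t_k.
Evaluate: s_(n+1) = (-n**2 - 12*n - 11)/(12*(n**2 + 12*n + 35)); subtract s_(1) = -11/420 ⇒ S(n) = 2*n*(-n - 12)/(35*(n**2 + 12*n + 35)).

S(n) = \frac{2 n \left(- n - 12\right)}{35 \left(n^{2} + 12 n + 35\right)}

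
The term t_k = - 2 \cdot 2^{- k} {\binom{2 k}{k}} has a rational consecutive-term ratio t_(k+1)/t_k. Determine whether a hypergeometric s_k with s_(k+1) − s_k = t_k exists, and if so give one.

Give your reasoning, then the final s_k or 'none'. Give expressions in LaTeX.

r(k) = (2*k + 1)/(k + 1) after simplifying.
So A=2*k + 1 and B=k + 1, with C=1.
Set up (2*k + 1)·f(k+1) − (k)·f(k) − (1) = 0.
Degrees (1,1,0) ⇒ d ≤ -1.
Negative degree bound (-1): no f exists, t_k not Gosper-summable.

none — t_k is not Gosper-summable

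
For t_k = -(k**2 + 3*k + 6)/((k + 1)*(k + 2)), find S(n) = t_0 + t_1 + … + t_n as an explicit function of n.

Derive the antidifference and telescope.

S(n) = (-n**2 - 7*n - 6)/(n + 2)

Compute t_(k+1)/t_k: get (k + 1)*(3*k + (k + 1)**2 + 9)/((k + 3)*(k**2 + 3*k + 6)).
A = k + 1, B = k + 3, C = k**2 + 3*k + 6.
Need (k + 1)·f(k+1) − (k + 2)·f(k) = k**2 + 3*k + 6.
deg f ≤ 2 (via 1,1,2).
Solving with deg f ≤ 2: f(k) = k*(k + 5).
So s_k = (B(k−1)f/C)·t_k = (k*(k + 2)*(k + 5)/(k**2 + 3*k + 6))·t_k = k*(-k - 5)/(k + 1).
s_(k+1) − s_k = (-k**2 - 3*k - 6)/(k**2 + 3*k + 2) = t_k.
Evaluate: s_(n+1) = (-n**2 - 7*n - 6)/(n + 2); subtract s_(0) = 0 ⇒ S(n) = (-n**2 - 7*n - 6)/(n + 2).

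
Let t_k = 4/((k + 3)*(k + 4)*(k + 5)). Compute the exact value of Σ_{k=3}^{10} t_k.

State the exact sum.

Step 1: r(k) = (k + 3)/(k + 6).
So A=k + 3 and B=k + 6, with C=1.
Need (k + 3)·f(k+1) − (k + 5)·f(k) = 1.
d = 2 from the (1,1,0) case.
Coefficient equations give f(k) = k*(k + 7)/24.
So s_k = (B(k−1)f/C)·t_k = (k*(k + 5)*(k + 7)/24)·t_k = k*(k + 7)/(6*(k + 3)*(k + 4)).
Verify: 4/(k**3 + 12*k**2 + 47*k + 60) matches t_k.
Σ_(k=3)^(10) t_k = s_(11) − s_(3) = 11/70 − (5/42) = 4/105.

Σ = 4/105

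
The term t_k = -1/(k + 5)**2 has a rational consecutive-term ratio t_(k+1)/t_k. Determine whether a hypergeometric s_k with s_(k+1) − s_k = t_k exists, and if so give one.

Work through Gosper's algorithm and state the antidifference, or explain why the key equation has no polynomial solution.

r(k) = (k + 5)**2/(k + 6)**2 after simplifying.
A = k**2 + 10*k + 25, B = k**2 + 12*k + 36, C = 1.
f must satisfy (k**2 + 10*k + 25)·f(k+1) − (k**2 + 10*k + 25)·f(k) = 1.
From deg A=2, deg B=2, deg C=0: d=0.
Generic f = c0 gives residual -1; -1 = 0 cannot hold, so t_k is not Gosper-summable.

none (Gosper's algorithm certifies no s_k)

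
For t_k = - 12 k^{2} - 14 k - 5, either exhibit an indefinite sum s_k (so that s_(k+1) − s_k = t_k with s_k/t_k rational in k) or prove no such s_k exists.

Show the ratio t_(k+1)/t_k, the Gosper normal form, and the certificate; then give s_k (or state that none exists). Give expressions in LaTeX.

s_k = k^{2} \left(- 4 k - 1\right)

The ratio is (12*k**2 + 38*k + 31)/(12*k**2 + 14*k + 5).
Take A(k)=1, B(k)=1, C(k)=k**2 + 7*k/6 + 5/12.
f must satisfy (1)·f(k+1) − (1)·f(k) = k**2 + 7*k/6 + 5/12.
deg f ≤ 3 (via 0,0,2).
Solving with deg f ≤ 3: f(k) = k**2*(4*k + 1)/12.
Then R = B(k−1)f/C = k**2*(4*k + 1)/(12*k**2 + 14*k + 5), so s_k = R(k)·t_k = k**2*(-4*k - 1).
Δs = -12*k**2 - 14*k - 5, as required.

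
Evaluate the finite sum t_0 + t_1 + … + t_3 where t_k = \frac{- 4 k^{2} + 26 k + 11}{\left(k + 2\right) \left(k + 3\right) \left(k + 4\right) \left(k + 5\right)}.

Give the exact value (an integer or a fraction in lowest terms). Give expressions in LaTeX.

Step 1: r(k) = (k + 2)*(26*k - 4*(k + 1)**2 + 37)/((k + 6)*(-4*k**2 + 26*k + 11)).
Take A(k)=k + 2, B(k)=k + 6, C(k)=k**2 - 13*k/2 - 11/4.
f must satisfy (k + 2)·f(k+1) − (k + 5)·f(k) = k**2 - 13*k/2 - 11/4.
d = 3 from the (1,1,2) case.
Solve for f: f(k) = -k*(k**2 + 41*k + 2)/32 (degree 3 ≤ 3).
Then R = B(k−1)f/C = -k*(k + 5)*(k**2 + 41*k + 2)/(8*(4*k**2 - 26*k - 11)), so s_k = R(k)·t_k = k*(k**2 + 41*k + 2)/(8*(k + 2)*(k + 3)*(k + 4)).
Verify: (-4*k**2 + 26*k + 11)/(k**4 + 14*k**3 + 71*k**2 + 154*k + 120) matches t_k.
Σ_(k=0)^(3) t_k = s_(4) − s_(0) = 13/48 − (0) = 13/48.

Σ = 13/48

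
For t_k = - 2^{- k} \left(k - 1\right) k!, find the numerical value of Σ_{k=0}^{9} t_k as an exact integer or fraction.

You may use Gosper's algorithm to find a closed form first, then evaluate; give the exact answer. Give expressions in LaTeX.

Ratio r(k) = k*(k + 1)/(2*(k - 1)).
A = k/2 + 1/2, B = 1, C = k - 1.
Set up (k/2 + 1/2)·f(k+1) − (1)·f(k) − (k - 1) = 0.
Bound: deg f ≤ 0.
Match coefficients ⇒ f(k) = 2.
Then R = B(k−1)f/C = 2/(k - 1), so s_k = R(k)·t_k = -2**(1 - k)*factorial(k).
Check: Δs_k = -(k - 1)*factorial(k)/2**k. ✓
Telescoping: Σ = s_(10) − s_(0) = -14175/2 − (-2) = -14171/2.

Σ = -14171/2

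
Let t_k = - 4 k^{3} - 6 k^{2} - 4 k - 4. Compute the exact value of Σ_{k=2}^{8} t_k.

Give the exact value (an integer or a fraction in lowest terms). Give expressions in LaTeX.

Σ = -6566

t_(k+1)/t_k = (2*k**3 + 9*k**2 + 14*k + 9)/(2*k**3 + 3*k**2 + 2*k + 2).
A = 1, B = 1, C = k**3 + 3*k**2/2 + k + 1.
Key eq: (1)·f(k+1) = (1)·f(k) + (k**3 + 3*k**2/2 + k + 1).
Bound: deg f ≤ 4.
Match coefficients ⇒ f(k) = k*(k**3 + 3)/4.
Then R = B(k−1)f/C = k*(k**3 + 3)/(2*(2*k**3 + 3*k**2 + 2*k + 2)), so s_k = R(k)·t_k = k*(-k**3 - 3).
Δs = k*(k**3 + 3) - (k + 1)*((k + 1)**3 + 3), as required.
Sum = s_(9) − s_(2); s_(9) = -6588, s_(2) = -22 ⇒ -6566.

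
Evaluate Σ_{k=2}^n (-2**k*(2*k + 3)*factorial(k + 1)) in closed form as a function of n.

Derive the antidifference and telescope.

The ratio is 2*(k + 2)*(2*k + 5)/(2*k + 3).
So A=2*k + 4 and B=1, with C=k + 3/2.
Solve (2*k + 4)·f(k+1) − (1)·f(k) = k + 3/2.
Degrees (1,0,1) ⇒ d ≤ 0.
Solve for f: f(k) = 1/2 (degree 0 ≤ 0).
So s_k = (B(k−1)f/C)·t_k = (1/(2*k + 3))·t_k = -2**k*factorial(k + 1).
Δs = -2**k*(2*k + 3)*factorial(k + 1), as required.
s_(n+1) = -2**(n + 1)*factorial(n + 2) and s_(2) = -24, so S(n) = -2*2**n*factorial(n + 2) + 24.

S(n) = -2*2**n*factorial(n + 2) + 24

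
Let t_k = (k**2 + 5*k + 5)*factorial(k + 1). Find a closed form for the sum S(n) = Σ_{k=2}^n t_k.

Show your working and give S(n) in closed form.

S(n) = n*factorial(n + 2) + 4*factorial(n + 2) - 30

Ratio r(k) = (k + 2)*(5*k + (k + 1)**2 + 10)/(k**2 + 5*k + 5).
Take A(k)=k + 2, B(k)=1, C(k)=k**2 + 5*k + 5.
Need (k + 2)·f(k+1) − (1)·f(k) = k**2 + 5*k + 5.
Bound: deg f ≤ 1.
Solving with deg f ≤ 1: f(k) = k + 3.
Certificate R = B(k−1)f/C = (k + 3)/(k**2 + 5*k + 5) gives s_k = (k + 3)*factorial(k + 1).
Δs = (k**2 + 5*k + 5)*factorial(k + 1), as required.
Σ_(k=2)^n t_k = s_(n+1) − s_(2) = ((n + 4)*factorial(n + 2)) − (30), i.e. n*factorial(n + 2) + 4*factorial(n + 2) - 30.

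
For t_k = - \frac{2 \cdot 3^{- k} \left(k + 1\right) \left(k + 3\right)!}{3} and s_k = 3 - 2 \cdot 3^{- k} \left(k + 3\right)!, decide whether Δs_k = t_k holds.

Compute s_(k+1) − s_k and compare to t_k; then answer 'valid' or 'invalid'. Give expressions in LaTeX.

valid (s_(k+1) − s_k reduces to t_k)

s_(k+1) = -2*3**(-k - 1)*factorial(k + 4) + 3
s_(k+1) − s_k = -2*(k + 1)*factorial(k + 3)/(3*3**k)
(s_(k+1) − s_k) − t_k = 0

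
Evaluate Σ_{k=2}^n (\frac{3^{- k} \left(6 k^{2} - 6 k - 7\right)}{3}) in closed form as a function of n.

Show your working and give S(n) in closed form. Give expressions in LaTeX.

S(n) = 3^{- n - 2} \left(10 \cdot 3^{n} - 9 n^{2} - 18 n - 3\right)

Ratio r(k) = (6*k**2 + 6*k - 7)/(3*(6*k**2 - 6*k - 7)).
A = 1/3, B = 1, C = k**2 - k - 7/6.
f must satisfy (1/3)·f(k+1) − (1)·f(k) = k**2 - k - 7/6.
From deg A=0, deg B=0, deg C=2: d=2.
Solving with deg f ≤ 2: f(k) = -(3*k**2 - 2)/2.
Get s_k = R·t_k = (2 - 3*k**2)/3**k with R(k) = B(k−1)f(k)/C(k) = -3*(3*k**2 - 2)/(6*k**2 - 6*k - 7).
Verify: (6*k**2 - 6*k - 7)/(3*3**k) matches t_k.
Evaluate: s_(n+1) = 3**(-n - 1)*(-3*n**2 - 6*n - 1); subtract s_(2) = -10/9 ⇒ S(n) = 3**(-n - 2)*(10*3**n - 9*n**2 - 18*n - 3).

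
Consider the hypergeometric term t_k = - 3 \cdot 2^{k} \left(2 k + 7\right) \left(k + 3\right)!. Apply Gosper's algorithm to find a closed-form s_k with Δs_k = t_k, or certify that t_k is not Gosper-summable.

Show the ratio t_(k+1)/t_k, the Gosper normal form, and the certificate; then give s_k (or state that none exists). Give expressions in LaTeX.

The ratio is 2*(k + 4)*(2*k + 9)/(2*k + 7).
Take A(k)=2*k + 8, B(k)=1, C(k)=k + 7/2.
f must satisfy (2*k + 8)·f(k+1) − (1)·f(k) = k + 7/2.
From deg A=1, deg B=0, deg C=1: d=0.
Solve for f: f(k) = 1/2 (degree 0 ≤ 0).
Certificate R = B(k−1)f/C = 1/(2*k + 7) gives s_k = -3*2**k*factorial(k + 3).
Check: Δs_k = -3*2**k*(2*k + 7)*factorial(k + 3). ✓

s_k = - 3 \cdot 2^{k} \left(k + 3\right)!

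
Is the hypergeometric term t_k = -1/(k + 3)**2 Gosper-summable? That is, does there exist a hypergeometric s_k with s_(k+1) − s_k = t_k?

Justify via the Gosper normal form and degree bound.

No; the coefficient equations for f are inconsistent.

Ratio r(k) = (k + 3)**2/(k + 4)**2.
Normal form (A,B,C) = (k**2 + 6*k + 9, k**2 + 8*k + 16, 1).
Need (k**2 + 6*k + 9)·f(k+1) − (k**2 + 6*k + 9)·f(k) = 1.
From deg A=2, deg B=2, deg C=0: d=0.
Write f(k) = c0. Then LHS − RHS = -1, requiring -1 = 0: contradictory. No certificate.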